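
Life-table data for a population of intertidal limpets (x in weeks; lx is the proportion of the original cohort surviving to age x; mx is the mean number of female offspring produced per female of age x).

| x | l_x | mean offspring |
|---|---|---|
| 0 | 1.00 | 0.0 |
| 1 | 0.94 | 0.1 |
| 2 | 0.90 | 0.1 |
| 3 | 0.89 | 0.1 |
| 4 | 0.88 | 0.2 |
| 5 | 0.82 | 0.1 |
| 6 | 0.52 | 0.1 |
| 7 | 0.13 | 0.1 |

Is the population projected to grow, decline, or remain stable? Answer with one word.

R0 = Σ lx·mx = 0 + 0.094 + 0.09 + 0.089 + 0.176 + 0.082 + 0.052 + 0.013 = 0.596
R0 < 1, so the population is declining.

declining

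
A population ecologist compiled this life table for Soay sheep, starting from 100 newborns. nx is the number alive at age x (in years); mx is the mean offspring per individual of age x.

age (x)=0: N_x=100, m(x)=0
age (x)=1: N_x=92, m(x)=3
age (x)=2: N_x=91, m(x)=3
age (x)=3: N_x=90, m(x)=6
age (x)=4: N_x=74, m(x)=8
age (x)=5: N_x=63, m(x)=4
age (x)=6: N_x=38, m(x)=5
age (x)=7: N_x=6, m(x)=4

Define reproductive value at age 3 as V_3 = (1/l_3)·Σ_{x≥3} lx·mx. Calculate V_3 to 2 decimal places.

lx = nx/n0 = nx/100: 1, 0.92, 0.91, 0.9, 0.74, 0.63, 0.38, 0.06
lx·mx for x ≥ 3: 5.4, 5.92, 2.52, 1.9, 0.24 → sum = 15.98
V_3 = 15.98 / l_3 = 15.98 / 0.9 = 17.755556… → 17.76

17.76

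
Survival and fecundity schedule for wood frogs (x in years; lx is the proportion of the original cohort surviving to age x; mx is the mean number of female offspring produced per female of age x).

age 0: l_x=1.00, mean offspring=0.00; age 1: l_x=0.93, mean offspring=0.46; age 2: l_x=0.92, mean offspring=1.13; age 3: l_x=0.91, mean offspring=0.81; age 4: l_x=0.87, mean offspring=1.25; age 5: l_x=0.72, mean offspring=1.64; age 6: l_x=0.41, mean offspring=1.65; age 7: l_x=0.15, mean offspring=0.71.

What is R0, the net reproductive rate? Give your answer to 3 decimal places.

5.256

lx·mx by age: 0, 0.4278, 1.0396, 0.7371, 1.0875, 1.1808, 0.6765, 0.1065
R0 = Σ lx·mx = 5.2558 → 5.256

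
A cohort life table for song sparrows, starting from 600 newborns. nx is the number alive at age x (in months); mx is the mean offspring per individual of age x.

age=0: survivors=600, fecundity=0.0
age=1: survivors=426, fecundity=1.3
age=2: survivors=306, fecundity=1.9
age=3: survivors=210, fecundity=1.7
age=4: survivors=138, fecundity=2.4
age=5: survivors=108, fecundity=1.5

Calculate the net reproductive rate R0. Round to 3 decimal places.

lx = nx/n0 = nx/600: 1, 0.71, 0.51, 0.35, 0.23, 0.18
lx·mx by age: 0, 0.923, 0.969, 0.595, 0.552, 0.27
R0 = Σ lx·mx = 3.309 → 3.309

3.309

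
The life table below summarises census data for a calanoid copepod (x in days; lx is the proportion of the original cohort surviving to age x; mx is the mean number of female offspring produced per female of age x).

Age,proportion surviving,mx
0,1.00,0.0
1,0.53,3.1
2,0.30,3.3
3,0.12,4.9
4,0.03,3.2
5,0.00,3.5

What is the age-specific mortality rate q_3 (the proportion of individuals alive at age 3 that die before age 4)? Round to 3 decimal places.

q_3 = (l_3 − l_4) / l_3 = (0.12 − 0.03) / 0.12
     = 0.09 / 0.12 = 0.75 → 0.750

0.750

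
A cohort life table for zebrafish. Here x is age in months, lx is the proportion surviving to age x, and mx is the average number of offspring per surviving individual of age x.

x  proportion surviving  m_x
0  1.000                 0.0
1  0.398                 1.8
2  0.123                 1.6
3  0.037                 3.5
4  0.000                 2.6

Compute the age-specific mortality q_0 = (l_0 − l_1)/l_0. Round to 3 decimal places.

0.602

q_0 = (l_0 − l_1) / l_0 = (1 − 0.398) / 1
     = 0.602 / 1 = 0.602 → 0.602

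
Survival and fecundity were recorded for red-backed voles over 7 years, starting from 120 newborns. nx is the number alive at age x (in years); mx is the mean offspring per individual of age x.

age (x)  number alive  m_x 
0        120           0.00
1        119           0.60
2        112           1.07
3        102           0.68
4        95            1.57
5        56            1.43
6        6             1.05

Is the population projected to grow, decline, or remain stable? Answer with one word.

growing

lx = nx/n0 = nx/120: 1, 0.99167…, 0.93333…, 0.85, 0.79167…, 0.46667…, 0.05
R0 = Σ lx·mx = 0 + 0.595… + 0.998667… + 0.578 + 1.242917… + 0.667333… + 0.0525 = 4.134417…
R0 > 1, so the population is growing.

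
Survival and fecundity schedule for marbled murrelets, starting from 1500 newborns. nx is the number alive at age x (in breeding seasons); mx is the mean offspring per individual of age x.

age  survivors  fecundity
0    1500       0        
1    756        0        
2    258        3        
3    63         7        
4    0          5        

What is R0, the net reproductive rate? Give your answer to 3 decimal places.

0.810

lx = nx/n0 = nx/1500: 1, 0.504, 0.172, 0.042, 0
lx·mx by age: 0, 0, 0.516, 0.294, 0
R0 = Σ lx·mx = 0.81 → 0.810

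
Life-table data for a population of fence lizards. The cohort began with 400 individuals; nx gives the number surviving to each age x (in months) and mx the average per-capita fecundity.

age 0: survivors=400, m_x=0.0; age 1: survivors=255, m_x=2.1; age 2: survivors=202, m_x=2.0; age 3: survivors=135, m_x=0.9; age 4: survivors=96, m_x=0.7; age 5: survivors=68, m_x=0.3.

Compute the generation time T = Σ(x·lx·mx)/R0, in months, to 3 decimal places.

1.810

lx = nx/n0 = nx/400: 1, 0.6375, 0.505, 0.3375, 0.24, 0.17
lx·mx: 0, 1.33875, 1.01, 0.30375, 0.168, 0.051 → R0 = 2.8715
x·lx·mx: 0, 1.33875, 2.02, 0.91125, 0.672, 0.255 → Σ = 5.197
T = 5.197 / 2.8715 = 1.809855… → 1.810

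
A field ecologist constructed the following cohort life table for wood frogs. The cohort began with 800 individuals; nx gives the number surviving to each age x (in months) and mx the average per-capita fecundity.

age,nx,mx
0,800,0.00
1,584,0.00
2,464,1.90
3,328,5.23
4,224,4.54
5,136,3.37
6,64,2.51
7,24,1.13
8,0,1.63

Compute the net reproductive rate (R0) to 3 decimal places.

lx = nx/n0 = nx/800: 1, 0.73, 0.58, 0.41, 0.28, 0.17, 0.08, 0.03, 0
lx·mx by age: 0, 0, 1.102, 2.1443, 1.2712, 0.5729, 0.2008, 0.0339, 0
R0 = Σ lx·mx = 5.3251 → 5.325

5.325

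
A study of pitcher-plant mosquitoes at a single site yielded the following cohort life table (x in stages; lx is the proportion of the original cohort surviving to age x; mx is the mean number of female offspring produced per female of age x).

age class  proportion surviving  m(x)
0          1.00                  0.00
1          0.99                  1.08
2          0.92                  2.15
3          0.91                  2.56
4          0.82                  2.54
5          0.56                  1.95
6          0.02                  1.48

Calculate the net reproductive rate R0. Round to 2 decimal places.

8.58

lx·mx by age: 0, 1.0692, 1.978, 2.3296, 2.0828, 1.092, 0.0296
R0 = Σ lx·mx = 8.5812 → 8.58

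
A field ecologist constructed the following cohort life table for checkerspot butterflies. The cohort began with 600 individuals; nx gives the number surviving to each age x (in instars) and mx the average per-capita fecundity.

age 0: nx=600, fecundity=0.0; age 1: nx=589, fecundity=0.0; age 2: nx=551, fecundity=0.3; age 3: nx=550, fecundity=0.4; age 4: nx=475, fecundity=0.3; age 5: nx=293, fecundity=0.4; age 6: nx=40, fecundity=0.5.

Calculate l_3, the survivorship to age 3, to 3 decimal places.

0.917

l_3 = n_3/n_0 = 550/600 = 0.916667… → 0.917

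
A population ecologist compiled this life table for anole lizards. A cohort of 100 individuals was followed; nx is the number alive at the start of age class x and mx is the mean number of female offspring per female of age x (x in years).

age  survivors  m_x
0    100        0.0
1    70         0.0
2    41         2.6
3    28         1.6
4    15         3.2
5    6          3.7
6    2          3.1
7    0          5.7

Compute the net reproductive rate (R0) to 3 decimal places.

lx = nx/n0 = nx/100: 1, 0.7, 0.41, 0.28, 0.15, 0.06, 0.02, 0
lx·mx by age: 0, 0, 1.066, 0.448, 0.48, 0.222, 0.062, 0
R0 = Σ lx·mx = 2.278 → 2.278

2.278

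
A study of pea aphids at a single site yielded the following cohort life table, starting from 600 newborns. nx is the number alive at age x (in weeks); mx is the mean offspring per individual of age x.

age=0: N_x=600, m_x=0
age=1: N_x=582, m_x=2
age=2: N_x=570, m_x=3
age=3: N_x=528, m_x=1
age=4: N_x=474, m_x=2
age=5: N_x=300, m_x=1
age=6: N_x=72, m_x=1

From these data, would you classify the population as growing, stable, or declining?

lx = nx/n0 = nx/600: 1, 0.97, 0.95, 0.88, 0.79, 0.5, 0.12
R0 = Σ lx·mx = 0 + 1.94 + 2.85 + 0.88 + 1.58 + 0.5 + 0.12 = 7.87
R0 > 1, so the population is growing.

growing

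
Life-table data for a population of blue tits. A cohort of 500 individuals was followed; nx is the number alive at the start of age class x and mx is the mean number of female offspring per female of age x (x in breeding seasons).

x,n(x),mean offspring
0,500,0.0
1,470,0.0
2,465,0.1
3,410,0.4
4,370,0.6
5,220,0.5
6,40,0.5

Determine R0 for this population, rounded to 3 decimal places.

lx = nx/n0 = nx/500: 1, 0.94, 0.93, 0.82, 0.74, 0.44, 0.08
lx·mx by age: 0, 0, 0.093, 0.328, 0.444, 0.22, 0.04
R0 = Σ lx·mx = 1.125 → 1.125

1.125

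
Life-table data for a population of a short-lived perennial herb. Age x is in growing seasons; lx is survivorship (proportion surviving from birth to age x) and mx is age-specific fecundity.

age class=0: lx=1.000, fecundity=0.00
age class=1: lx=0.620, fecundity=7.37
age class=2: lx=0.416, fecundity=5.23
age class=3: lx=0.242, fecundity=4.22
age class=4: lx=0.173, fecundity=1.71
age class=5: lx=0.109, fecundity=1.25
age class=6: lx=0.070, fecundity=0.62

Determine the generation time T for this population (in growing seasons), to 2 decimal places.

lx·mx: 0, 4.5694, 2.17568, 1.02124, 0.29583, 0.13625, 0.0434 → R0 = 8.2418
x·lx·mx: 0, 4.5694, 4.35136, 3.06372, 1.18332, 0.68125, 0.2604 → Σ = 14.10945
T = 14.10945 / 8.2418 = 1.711938… → 1.71

1.71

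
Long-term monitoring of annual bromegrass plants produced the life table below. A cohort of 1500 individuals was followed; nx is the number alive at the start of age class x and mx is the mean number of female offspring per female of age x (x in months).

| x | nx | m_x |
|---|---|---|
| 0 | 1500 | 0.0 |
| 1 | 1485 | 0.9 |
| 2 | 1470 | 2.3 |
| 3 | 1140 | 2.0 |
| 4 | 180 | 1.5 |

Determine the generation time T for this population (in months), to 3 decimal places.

2.204

lx = nx/n0 = nx/1500: 1, 0.99, 0.98, 0.76, 0.12
lx·mx: 0, 0.891, 2.254, 1.52, 0.18 → R0 = 4.845
x·lx·mx: 0, 0.891, 4.508, 4.56, 0.72 → Σ = 10.679
T = 10.679 / 4.845 = 2.204128… → 2.204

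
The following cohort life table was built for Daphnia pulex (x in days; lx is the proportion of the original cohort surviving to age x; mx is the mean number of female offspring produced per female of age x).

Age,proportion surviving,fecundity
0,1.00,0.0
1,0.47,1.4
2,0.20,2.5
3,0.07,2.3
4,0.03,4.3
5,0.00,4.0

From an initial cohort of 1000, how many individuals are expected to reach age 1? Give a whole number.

470

Expected survivors = N0 · l_1 = 1000 × 0.47 = 470 → 470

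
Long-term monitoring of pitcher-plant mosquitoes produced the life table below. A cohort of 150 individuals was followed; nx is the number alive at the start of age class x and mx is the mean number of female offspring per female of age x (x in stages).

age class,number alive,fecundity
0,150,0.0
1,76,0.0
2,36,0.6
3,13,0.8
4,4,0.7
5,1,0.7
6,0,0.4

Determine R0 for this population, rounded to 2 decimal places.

0.24

lx = nx/n0 = nx/150: 1, 0.50667…, 0.24, 0.08667…, 0.02667…, 0.00667…, 0
lx·mx by age: 0, 0, 0.144, 0.069333…, 0.018667…, 0.004667…, 0
R0 = Σ lx·mx = 0.236667… → 0.24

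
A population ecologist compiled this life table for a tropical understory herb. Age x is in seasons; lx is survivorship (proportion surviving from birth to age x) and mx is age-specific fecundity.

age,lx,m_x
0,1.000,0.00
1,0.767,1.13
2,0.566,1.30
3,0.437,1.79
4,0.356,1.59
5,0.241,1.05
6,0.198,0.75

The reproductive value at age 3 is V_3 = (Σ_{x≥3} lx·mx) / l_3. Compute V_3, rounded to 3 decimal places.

4.004

lx·mx for x ≥ 3: 0.78223, 0.56604, 0.25305, 0.1485 → sum = 1.74982
V_3 = 1.74982 / l_3 = 1.74982 / 0.437 = 4.004165… → 4.004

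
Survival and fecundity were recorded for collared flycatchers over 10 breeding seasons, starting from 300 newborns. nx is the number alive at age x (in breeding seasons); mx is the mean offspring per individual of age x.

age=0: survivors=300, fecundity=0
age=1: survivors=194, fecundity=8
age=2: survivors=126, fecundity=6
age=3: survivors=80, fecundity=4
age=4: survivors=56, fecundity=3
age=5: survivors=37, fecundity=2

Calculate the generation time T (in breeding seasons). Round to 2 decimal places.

1.77

lx = nx/n0 = nx/300: 1, 0.64667…, 0.42, 0.26667…, 0.18667…, 0.12333…
lx·mx: 0, 5.173333…, 2.52, 1.066667…, 0.56…, 0.246667… → R0 = 9.566667…
x·lx·mx: 0, 5.173333…, 5.04, 3.2…, 2.24…, 1.233333… → Σ = 16.886667…
T = 16.886667… / 9.566667… = 1.765157… → 1.77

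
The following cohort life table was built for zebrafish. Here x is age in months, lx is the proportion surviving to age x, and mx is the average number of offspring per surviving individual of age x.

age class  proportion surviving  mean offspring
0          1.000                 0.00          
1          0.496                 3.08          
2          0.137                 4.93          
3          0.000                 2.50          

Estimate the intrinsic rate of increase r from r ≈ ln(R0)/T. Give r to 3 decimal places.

0.605

R0 = Σ lx·mx = 0 + 1.52768 + 0.67541 + 0 = 2.20309
Σ x·lx·mx = 2.8785; T = 2.8785/2.20309 = 1.30657…
r ≈ ln(R0)/T = ln(2.20309)/1.30657… = 0.60453… → 0.605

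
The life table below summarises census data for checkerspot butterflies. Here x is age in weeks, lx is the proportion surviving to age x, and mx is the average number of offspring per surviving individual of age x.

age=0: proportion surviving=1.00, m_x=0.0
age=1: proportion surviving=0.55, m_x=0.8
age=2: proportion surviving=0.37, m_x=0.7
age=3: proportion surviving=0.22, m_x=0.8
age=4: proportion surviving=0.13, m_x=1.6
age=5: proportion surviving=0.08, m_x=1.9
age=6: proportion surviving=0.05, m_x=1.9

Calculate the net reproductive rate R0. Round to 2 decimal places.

1.33

lx·mx by age: 0, 0.44, 0.259, 0.176, 0.208, 0.152, 0.095
R0 = Σ lx·mx = 1.33 → 1.33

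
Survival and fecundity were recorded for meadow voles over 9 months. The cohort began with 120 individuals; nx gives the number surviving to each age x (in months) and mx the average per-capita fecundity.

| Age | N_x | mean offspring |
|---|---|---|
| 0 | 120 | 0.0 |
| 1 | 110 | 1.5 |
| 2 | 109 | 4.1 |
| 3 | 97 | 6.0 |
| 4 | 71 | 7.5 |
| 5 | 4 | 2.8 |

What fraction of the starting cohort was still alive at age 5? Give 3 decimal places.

l_5 = n_5/n_0 = 4/120 = 0.033333… → 0.033

0.033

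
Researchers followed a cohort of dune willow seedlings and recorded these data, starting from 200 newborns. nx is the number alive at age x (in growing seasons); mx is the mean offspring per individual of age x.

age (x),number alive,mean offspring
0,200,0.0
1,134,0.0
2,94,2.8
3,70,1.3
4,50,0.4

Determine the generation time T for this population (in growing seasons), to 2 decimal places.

lx = nx/n0 = nx/200: 1, 0.67, 0.47, 0.35, 0.25
lx·mx: 0, 0, 1.316, 0.455, 0.1 → R0 = 1.871
x·lx·mx: 0, 0, 2.632, 1.365, 0.4 → Σ = 4.397
T = 4.397 / 1.871 = 2.35008… → 2.35

2.35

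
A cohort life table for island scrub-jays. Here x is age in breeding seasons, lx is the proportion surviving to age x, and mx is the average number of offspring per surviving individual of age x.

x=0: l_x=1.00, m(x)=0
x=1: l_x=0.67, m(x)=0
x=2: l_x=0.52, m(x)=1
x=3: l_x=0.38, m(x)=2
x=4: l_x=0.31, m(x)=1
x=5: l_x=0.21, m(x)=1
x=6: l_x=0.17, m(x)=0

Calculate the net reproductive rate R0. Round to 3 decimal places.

lx·mx by age: 0, 0, 0.52, 0.76, 0.31, 0.21, 0
R0 = Σ lx·mx = 1.8 → 1.800

1.800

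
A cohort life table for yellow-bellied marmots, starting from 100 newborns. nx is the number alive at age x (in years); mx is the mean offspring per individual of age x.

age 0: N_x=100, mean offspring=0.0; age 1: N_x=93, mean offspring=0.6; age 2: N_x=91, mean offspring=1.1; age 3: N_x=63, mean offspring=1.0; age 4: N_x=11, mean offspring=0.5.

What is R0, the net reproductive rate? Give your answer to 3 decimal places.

lx = nx/n0 = nx/100: 1, 0.93, 0.91, 0.63, 0.11
lx·mx by age: 0, 0.558, 1.001, 0.63, 0.055
R0 = Σ lx·mx = 2.244 → 2.244

2.244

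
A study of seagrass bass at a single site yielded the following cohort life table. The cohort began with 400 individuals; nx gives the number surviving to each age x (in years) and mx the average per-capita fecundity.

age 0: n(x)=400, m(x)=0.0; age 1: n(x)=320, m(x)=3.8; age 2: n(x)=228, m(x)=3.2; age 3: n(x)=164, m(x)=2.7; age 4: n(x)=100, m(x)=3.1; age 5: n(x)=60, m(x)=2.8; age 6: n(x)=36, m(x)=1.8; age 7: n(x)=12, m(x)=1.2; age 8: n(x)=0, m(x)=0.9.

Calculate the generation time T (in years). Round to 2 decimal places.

2.23

lx = nx/n0 = nx/400: 1, 0.8, 0.57, 0.41, 0.25, 0.15, 0.09, 0.03, 0
lx·mx: 0, 3.04, 1.824, 1.107, 0.775, 0.42, 0.162, 0.036, 0 → R0 = 7.364
x·lx·mx: 0, 3.04, 3.648, 3.321, 3.1, 2.1, 0.972, 0.252, 0 → Σ = 16.433
T = 16.433 / 7.364 = 2.231532… → 2.23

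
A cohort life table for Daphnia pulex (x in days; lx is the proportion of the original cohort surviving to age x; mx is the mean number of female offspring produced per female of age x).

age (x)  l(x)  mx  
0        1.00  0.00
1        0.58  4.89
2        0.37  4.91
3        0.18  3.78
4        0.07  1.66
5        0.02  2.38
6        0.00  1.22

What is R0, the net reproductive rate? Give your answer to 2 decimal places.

5.50

lx·mx by age: 0, 2.8362, 1.8167, 0.6804, 0.1162, 0.0476, 0
R0 = Σ lx·mx = 5.4971 → 5.50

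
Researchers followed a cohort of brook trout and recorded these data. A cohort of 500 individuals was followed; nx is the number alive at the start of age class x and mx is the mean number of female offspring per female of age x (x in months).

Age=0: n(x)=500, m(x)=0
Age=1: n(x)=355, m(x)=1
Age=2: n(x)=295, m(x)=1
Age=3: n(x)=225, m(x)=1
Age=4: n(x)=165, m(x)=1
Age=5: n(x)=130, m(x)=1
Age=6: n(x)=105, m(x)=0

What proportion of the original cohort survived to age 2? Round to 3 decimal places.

l_2 = n_2/n_0 = 295/500 = 0.59 → 0.590

0.590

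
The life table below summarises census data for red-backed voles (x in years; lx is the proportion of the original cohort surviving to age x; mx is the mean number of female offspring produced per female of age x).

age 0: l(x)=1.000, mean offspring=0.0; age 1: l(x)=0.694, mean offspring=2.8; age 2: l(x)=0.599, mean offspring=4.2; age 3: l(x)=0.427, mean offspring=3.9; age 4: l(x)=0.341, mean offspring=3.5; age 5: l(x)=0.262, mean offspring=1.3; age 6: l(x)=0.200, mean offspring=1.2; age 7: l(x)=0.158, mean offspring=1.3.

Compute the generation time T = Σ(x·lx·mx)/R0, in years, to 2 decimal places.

lx·mx: 0, 1.9432, 2.5158, 1.6653, 1.1935, 0.3406, 0.24, 0.2054 → R0 = 8.1038
x·lx·mx: 0, 1.9432, 5.0316, 4.9959, 4.774, 1.703, 1.44, 1.4378 → Σ = 21.3255
T = 21.3255 / 8.1038 = 2.631543… → 2.63

2.63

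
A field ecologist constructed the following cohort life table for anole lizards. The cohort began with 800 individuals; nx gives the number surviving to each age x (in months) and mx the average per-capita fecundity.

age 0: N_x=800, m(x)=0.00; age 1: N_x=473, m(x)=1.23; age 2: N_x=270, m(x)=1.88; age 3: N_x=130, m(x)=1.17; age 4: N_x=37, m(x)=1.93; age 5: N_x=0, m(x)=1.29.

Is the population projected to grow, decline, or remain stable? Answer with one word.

growing

lx = nx/n0 = nx/800: 1, 0.59125, 0.3375, 0.1625, 0.04625, 0
R0 = Σ lx·mx = 0 + 0.727238… + 0.6345 + 0.190125 + 0.089263… + 0 = 1.641125…
R0 > 1, so the population is growing.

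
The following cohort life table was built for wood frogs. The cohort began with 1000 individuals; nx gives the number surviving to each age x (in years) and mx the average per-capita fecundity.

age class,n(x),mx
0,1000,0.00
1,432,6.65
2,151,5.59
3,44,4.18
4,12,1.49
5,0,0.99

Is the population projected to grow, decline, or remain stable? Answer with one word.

lx = nx/n0 = nx/1000: 1, 0.432, 0.151, 0.044, 0.012, 0
R0 = Σ lx·mx = 0 + 2.8728 + 0.84409 + 0.18392 + 0.01788 + 0 = 3.91869
R0 > 1, so the population is growing.

growing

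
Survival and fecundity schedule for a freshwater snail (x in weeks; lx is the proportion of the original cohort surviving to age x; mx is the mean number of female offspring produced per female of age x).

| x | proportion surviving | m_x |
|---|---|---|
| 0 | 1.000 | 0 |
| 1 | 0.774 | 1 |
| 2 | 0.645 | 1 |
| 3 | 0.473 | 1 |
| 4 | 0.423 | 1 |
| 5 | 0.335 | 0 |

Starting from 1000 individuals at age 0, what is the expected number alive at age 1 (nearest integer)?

774

Expected survivors = N0 · l_1 = 1000 × 0.774 = 774 → 774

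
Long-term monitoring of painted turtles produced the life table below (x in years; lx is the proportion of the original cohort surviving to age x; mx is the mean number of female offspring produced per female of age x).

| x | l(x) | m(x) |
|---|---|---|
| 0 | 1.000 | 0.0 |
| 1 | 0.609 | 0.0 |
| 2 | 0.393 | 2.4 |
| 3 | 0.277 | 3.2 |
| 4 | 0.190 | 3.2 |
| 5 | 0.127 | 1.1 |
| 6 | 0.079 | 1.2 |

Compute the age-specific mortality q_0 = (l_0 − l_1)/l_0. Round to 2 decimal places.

q_0 = (l_0 − l_1) / l_0 = (1 − 0.609) / 1
     = 0.391 / 1 = 0.391 → 0.39

0.39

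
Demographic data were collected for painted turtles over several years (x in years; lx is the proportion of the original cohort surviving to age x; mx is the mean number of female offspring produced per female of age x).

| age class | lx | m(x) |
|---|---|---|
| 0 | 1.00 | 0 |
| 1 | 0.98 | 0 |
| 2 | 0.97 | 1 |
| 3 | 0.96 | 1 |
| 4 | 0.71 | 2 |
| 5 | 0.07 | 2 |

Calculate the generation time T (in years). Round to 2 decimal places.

lx·mx: 0, 0, 0.97, 0.96, 1.42, 0.14 → R0 = 3.49
x·lx·mx: 0, 0, 1.94, 2.88, 5.68, 0.7 → Σ = 11.2
T = 11.2 / 3.49 = 3.209169… → 3.21

3.21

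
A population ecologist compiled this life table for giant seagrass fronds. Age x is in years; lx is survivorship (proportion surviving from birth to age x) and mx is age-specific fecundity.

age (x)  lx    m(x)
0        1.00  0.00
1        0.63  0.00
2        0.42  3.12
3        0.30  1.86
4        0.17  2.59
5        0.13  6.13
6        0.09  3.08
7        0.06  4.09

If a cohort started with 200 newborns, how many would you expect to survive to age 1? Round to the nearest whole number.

Expected survivors = N0 · l_1 = 200 × 0.63 = 126 → 126

126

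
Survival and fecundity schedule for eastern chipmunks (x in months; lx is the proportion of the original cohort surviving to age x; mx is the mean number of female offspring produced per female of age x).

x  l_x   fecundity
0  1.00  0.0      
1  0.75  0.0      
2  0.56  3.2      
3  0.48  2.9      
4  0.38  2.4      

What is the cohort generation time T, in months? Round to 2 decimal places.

2.79

lx·mx: 0, 0, 1.792, 1.392, 0.912 → R0 = 4.096
x·lx·mx: 0, 0, 3.584, 4.176, 3.648 → Σ = 11.408
T = 11.408 / 4.096 = 2.785156… → 2.79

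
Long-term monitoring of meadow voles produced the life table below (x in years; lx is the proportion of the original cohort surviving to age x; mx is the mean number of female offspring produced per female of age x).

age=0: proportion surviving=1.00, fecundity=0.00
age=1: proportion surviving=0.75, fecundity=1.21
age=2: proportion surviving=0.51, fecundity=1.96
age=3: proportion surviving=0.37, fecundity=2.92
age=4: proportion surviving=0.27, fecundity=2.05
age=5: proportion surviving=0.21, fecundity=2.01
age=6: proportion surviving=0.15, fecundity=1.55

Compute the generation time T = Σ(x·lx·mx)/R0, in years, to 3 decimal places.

lx·mx: 0, 0.9075, 0.9996, 1.0804, 0.5535, 0.4221, 0.2325 → R0 = 4.1956
x·lx·mx: 0, 0.9075, 1.9992, 3.2412, 2.214, 2.1105, 1.395 → Σ = 11.8674
T = 11.8674 / 4.1956 = 2.828535… → 2.829

2.829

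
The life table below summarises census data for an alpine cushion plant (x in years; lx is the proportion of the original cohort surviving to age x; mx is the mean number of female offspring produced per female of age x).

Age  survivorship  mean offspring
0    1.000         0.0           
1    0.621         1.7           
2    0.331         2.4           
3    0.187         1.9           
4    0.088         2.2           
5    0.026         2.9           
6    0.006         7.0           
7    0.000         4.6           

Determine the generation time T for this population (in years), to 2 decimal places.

lx·mx: 0, 1.0557, 0.7944, 0.3553, 0.1936, 0.0754, 0.042, 0 → R0 = 2.5164
x·lx·mx: 0, 1.0557, 1.5888, 1.0659, 0.7744, 0.377, 0.252, 0 → Σ = 5.1138
T = 5.1138 / 2.5164 = 2.032189… → 2.03

2.03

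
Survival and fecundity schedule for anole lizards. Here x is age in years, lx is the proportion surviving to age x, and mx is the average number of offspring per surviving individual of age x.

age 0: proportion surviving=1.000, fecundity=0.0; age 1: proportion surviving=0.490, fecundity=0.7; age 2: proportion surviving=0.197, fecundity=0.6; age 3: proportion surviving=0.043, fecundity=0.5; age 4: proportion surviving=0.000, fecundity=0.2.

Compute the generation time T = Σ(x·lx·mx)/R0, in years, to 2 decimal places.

1.33

lx·mx: 0, 0.343, 0.1182, 0.0215, 0 → R0 = 0.4827
x·lx·mx: 0, 0.343, 0.2364, 0.0645, 0 → Σ = 0.6439
T = 0.6439 / 0.4827 = 1.333955… → 1.33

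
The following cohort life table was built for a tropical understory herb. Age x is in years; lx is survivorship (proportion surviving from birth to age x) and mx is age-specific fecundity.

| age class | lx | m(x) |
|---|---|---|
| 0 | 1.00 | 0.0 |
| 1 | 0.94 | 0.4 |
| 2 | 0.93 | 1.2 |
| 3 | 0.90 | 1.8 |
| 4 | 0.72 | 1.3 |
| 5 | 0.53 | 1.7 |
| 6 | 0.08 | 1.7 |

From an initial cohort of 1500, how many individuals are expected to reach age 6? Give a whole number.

120

Expected survivors = N0 · l_6 = 1500 × 0.08 = 120 → 120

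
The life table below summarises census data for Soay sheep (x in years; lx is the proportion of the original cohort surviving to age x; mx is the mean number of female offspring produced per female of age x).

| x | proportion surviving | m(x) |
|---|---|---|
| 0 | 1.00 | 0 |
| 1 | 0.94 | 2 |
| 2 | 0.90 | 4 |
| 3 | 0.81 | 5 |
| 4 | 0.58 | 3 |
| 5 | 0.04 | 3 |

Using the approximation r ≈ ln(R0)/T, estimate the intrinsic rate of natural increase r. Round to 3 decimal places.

R0 = Σ lx·mx = 0 + 1.88 + 3.6 + 4.05 + 1.74 + 0.12 = 11.39
Σ x·lx·mx = 28.79; T = 28.79/11.39 = 2.52766…
r ≈ ln(R0)/T = ln(11.39)/2.52766… = 0.96245… → 0.962

0.962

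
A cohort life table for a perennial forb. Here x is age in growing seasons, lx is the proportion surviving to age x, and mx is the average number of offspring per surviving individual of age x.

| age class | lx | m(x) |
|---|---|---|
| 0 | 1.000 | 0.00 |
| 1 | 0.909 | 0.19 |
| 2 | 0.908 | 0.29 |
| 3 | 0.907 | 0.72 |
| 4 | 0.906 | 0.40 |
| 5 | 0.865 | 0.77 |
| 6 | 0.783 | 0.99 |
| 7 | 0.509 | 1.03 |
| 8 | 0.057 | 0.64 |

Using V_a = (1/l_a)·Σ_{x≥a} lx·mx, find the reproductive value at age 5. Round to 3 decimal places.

lx·mx for x ≥ 5: 0.66605, 0.77517, 0.52427, 0.03648 → sum = 2.00197
V_5 = 2.00197 / l_5 = 2.00197 / 0.865 = 2.314416… → 2.314

2.314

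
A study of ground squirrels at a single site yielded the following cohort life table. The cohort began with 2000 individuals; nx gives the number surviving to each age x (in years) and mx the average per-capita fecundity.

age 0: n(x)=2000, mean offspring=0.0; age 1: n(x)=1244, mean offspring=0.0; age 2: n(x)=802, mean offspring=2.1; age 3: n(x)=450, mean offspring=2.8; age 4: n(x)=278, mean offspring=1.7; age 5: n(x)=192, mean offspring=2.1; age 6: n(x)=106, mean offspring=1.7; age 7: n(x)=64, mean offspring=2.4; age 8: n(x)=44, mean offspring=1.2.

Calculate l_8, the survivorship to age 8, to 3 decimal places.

0.022

l_8 = n_8/n_0 = 44/2000 = 0.022 → 0.022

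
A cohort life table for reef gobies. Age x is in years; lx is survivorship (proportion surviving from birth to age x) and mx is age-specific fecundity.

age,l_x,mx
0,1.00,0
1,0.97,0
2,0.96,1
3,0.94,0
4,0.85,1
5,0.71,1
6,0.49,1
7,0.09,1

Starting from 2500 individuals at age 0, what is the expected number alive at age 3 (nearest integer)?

Expected survivors = N0 · l_3 = 2500 × 0.94 = 2350 → 2350

2350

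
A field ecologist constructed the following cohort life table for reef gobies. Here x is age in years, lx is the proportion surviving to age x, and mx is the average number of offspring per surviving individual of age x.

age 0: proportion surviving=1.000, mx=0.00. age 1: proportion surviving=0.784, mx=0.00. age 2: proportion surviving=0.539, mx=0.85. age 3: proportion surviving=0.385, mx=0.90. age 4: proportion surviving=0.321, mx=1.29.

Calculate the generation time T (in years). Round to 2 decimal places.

2.96

lx·mx: 0, 0, 0.45815, 0.3465, 0.41409 → R0 = 1.21874
x·lx·mx: 0, 0, 0.9163, 1.0395, 1.65636 → Σ = 3.61216
T = 3.61216 / 1.21874 = 2.963848… → 2.96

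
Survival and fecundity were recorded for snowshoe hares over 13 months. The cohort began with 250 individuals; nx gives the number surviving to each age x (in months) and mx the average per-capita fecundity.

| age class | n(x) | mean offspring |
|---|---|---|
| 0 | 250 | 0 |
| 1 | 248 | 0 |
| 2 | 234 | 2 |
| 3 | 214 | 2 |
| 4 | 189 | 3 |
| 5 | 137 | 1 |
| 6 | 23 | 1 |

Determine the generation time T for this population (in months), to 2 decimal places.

lx = nx/n0 = nx/250: 1, 0.992, 0.936, 0.856, 0.756, 0.548, 0.092
lx·mx: 0, 0, 1.872, 1.712, 2.268, 0.548, 0.092 → R0 = 6.492
x·lx·mx: 0, 0, 3.744, 5.136, 9.072, 2.74, 0.552 → Σ = 21.244
T = 21.244 / 6.492 = 3.272335… → 3.27

3.27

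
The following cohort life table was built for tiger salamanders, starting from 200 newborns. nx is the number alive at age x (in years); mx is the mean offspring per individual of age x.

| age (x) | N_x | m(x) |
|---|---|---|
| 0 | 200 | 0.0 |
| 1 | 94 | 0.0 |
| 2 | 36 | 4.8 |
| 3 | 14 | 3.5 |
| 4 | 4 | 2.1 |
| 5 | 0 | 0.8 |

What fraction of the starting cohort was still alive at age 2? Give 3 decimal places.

0.180

l_2 = n_2/n_0 = 36/200 = 0.18 → 0.180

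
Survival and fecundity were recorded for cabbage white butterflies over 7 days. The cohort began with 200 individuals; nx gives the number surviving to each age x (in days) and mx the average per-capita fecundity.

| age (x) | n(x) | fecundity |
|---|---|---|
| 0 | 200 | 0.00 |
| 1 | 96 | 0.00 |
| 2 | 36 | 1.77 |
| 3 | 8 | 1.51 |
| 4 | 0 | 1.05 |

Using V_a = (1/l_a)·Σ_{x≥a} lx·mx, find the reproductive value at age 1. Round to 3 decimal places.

lx = nx/n0 = nx/200: 1, 0.48, 0.18, 0.04, 0
lx·mx for x ≥ 1: 0, 0.3186, 0.0604, 0 → sum = 0.379
V_1 = 0.379 / l_1 = 0.379 / 0.48 = 0.789583… → 0.790

0.790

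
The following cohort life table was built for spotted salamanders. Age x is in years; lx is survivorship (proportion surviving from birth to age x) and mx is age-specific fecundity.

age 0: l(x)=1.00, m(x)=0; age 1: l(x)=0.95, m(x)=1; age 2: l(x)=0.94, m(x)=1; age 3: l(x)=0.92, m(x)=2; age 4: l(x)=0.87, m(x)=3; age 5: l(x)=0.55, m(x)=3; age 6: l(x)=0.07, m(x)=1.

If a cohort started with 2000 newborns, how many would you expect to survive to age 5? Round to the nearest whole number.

Expected survivors = N0 · l_5 = 2000 × 0.55 = 1100 → 1100

1100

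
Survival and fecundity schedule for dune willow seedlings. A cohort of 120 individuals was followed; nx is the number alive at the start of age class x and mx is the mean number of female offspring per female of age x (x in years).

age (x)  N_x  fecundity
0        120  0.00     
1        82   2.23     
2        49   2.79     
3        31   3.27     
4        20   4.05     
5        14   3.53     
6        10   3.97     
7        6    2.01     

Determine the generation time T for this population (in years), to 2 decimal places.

lx = nx/n0 = nx/120: 1, 0.68333…, 0.40833…, 0.25833…, 0.16667…, 0.11667…, 0.08333…, 0.05
lx·mx: 0, 1.523833…, 1.13925…, 0.84475…, 0.675…, 0.411833…, 0.330833…, 0.1005 → R0 = 5.026…
x·lx·mx: 0, 1.523833…, 2.2785…, 2.53425…, 2.7…, 2.059167…, 1.985…, 0.7035 → Σ = 13.78425…
T = 13.78425… / 5.026… = 2.742589… → 2.74

2.74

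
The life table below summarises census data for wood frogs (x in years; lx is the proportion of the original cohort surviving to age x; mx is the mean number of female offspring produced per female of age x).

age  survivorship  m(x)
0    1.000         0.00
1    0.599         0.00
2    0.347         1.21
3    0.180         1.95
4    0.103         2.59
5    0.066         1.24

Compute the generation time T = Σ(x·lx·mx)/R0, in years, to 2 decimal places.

lx·mx: 0, 0, 0.41987, 0.351, 0.26677, 0.08184 → R0 = 1.11948
x·lx·mx: 0, 0, 0.83974, 1.053, 1.06708, 0.4092 → Σ = 3.36902
T = 3.36902 / 1.11948 = 3.009451… → 3.01

3.01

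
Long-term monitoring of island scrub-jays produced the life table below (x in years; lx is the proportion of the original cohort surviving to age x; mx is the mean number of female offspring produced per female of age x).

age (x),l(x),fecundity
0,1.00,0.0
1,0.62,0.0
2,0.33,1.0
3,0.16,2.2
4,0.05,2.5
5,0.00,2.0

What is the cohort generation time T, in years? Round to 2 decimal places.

2.75

lx·mx: 0, 0, 0.33, 0.352, 0.125, 0 → R0 = 0.807
x·lx·mx: 0, 0, 0.66, 1.056, 0.5, 0 → Σ = 2.216
T = 2.216 / 0.807 = 2.745973… → 2.75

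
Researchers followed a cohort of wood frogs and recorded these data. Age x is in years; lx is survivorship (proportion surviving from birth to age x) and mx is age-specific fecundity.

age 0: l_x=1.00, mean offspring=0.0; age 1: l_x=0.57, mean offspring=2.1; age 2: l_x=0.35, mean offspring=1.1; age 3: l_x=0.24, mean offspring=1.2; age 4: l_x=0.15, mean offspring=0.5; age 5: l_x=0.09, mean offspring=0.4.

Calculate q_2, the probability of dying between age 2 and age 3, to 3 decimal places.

0.314

q_2 = (l_2 − l_3) / l_2 = (0.35 − 0.24) / 0.35
     = 0.11 / 0.35 = 0.314286… → 0.314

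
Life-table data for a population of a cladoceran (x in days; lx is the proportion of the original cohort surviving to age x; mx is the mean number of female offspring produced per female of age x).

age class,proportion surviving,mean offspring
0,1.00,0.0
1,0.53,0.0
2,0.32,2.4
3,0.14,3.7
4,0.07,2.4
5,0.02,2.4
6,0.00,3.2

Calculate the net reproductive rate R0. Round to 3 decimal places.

lx·mx by age: 0, 0, 0.768, 0.518, 0.168, 0.048, 0
R0 = Σ lx·mx = 1.502 → 1.502

1.502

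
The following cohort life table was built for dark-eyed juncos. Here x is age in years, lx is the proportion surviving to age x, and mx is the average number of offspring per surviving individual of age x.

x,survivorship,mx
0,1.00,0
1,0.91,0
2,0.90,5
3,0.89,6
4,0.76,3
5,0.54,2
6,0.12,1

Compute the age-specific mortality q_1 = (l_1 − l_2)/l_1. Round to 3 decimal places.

0.011

q_1 = (l_1 − l_2) / l_1 = (0.91 − 0.9) / 0.91
     = 0.01 / 0.91 = 0.010989… → 0.011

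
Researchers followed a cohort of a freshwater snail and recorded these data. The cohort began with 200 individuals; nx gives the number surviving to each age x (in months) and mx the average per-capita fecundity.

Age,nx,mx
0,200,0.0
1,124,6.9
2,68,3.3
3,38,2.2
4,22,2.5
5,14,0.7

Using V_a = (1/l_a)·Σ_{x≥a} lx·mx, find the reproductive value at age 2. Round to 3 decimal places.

5.482

lx = nx/n0 = nx/200: 1, 0.62, 0.34, 0.19, 0.11, 0.07
lx·mx for x ≥ 2: 1.122, 0.418, 0.275, 0.049 → sum = 1.864
V_2 = 1.864 / l_2 = 1.864 / 0.34 = 5.482353… → 5.482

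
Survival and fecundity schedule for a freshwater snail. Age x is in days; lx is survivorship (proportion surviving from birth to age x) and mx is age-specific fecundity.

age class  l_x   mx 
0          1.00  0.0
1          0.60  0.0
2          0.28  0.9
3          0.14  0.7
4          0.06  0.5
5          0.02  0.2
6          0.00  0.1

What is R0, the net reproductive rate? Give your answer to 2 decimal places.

0.38

lx·mx by age: 0, 0, 0.252, 0.098, 0.03, 0.004, 0
R0 = Σ lx·mx = 0.384 → 0.38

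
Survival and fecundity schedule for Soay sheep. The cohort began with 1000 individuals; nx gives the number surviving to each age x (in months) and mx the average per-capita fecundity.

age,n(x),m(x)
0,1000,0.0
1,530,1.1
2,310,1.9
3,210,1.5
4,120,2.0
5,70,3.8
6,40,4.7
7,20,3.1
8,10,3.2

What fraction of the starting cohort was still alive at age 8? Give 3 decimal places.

l_8 = n_8/n_0 = 10/1000 = 0.01 → 0.010

0.010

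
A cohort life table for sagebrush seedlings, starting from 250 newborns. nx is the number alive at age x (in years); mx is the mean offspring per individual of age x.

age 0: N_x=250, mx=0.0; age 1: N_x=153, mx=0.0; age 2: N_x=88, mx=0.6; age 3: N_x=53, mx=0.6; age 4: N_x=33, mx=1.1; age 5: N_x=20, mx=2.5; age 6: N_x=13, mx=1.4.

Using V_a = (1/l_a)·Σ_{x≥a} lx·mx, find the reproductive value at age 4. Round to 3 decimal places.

lx = nx/n0 = nx/250: 1, 0.612, 0.352, 0.212, 0.132, 0.08, 0.052
lx·mx for x ≥ 4: 0.1452, 0.2, 0.0728 → sum = 0.418
V_4 = 0.418 / l_4 = 0.418 / 0.132 = 3.166667… → 3.167

3.167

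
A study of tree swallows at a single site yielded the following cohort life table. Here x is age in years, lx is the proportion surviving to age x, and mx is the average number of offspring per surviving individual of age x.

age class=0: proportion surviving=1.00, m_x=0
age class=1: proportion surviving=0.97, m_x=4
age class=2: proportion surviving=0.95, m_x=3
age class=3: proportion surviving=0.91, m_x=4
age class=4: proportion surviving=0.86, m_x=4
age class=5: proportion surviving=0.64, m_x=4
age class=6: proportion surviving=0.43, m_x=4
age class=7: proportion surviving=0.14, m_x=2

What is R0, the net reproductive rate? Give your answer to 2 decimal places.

lx·mx by age: 0, 3.88, 2.85, 3.64, 3.44, 2.56, 1.72, 0.28
R0 = Σ lx·mx = 18.37 → 18.37

18.37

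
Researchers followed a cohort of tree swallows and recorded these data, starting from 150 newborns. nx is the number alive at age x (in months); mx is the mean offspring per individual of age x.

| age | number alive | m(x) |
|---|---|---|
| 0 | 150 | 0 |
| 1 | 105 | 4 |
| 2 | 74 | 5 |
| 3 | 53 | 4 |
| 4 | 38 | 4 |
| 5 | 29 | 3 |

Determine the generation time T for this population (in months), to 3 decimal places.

2.288

lx = nx/n0 = nx/150: 1, 0.7, 0.49333…, 0.35333…, 0.25333…, 0.19333…
lx·mx: 0, 2.8, 2.466667…, 1.413333…, 1.013333…, 0.58… → R0 = 8.273333…
x·lx·mx: 0, 2.8, 4.933333…, 4.24…, 4.053333…, 2.9… → Σ = 18.926667…
T = 18.926667… / 8.273333… = 2.287671… → 2.288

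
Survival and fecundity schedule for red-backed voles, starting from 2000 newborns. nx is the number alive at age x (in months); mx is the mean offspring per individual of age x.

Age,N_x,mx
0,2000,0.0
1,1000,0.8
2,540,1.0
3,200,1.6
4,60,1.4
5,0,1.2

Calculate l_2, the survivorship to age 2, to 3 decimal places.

0.270

l_2 = n_2/n_0 = 540/2000 = 0.27 → 0.270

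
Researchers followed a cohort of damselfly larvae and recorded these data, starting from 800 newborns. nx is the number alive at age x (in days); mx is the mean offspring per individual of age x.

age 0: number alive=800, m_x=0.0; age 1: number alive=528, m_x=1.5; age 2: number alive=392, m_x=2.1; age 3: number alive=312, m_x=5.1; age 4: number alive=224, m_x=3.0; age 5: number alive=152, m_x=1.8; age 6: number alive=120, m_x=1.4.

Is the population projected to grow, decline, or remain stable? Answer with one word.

lx = nx/n0 = nx/800: 1, 0.66, 0.49, 0.39, 0.28, 0.19, 0.15
R0 = Σ lx·mx = 0 + 0.99 + 1.029 + 1.989 + 0.84 + 0.342 + 0.21 = 5.4
R0 > 1, so the population is growing.

growing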